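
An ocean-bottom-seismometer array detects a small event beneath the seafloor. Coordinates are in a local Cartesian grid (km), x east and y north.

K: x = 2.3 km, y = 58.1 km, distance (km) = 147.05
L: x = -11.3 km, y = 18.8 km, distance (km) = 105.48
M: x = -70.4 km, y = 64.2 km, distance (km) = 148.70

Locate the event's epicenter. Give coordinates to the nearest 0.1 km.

x ≈ -42.7 km, y ≈ -81.9 km

Circle about each station: (x − 2.3)² + (y − 58.1)² = 147.05²; (x + 11.3)² + (y − 18.8)² = 105.48²; (x + 70.4)² + (y − 64.2)² = 148.70².
Subtracting pairs of circle equations eliminates x²+y² and gives linear equations (the radical axes):
-27.2 x − 78.6 y = 7597.90
-145.4 x + 12.2 y = 5208.91
Solving the 2×2 system: x ≈ -42.7, y ≈ -81.9 km.
Check against K (with the unrounded x, y): √((x − 2.3)²+(y − 58.1)²) = 147.04 ≈ 147.05 km. ✓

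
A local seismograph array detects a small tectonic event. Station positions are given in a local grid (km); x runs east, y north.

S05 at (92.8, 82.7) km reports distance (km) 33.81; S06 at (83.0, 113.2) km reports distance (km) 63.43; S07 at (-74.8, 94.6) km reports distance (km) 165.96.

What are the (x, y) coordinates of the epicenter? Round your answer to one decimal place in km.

Circle about each station: (x − 92.8)² + (y − 82.7)² = 33.81²; (x − 83.0)² + (y − 113.2)² = 63.43²; (x + 74.8)² + (y − 94.6)² = 165.96².
Subtracting the S05 equation from the S06 and S07 equations removes the quadratic terms:
-19.6 x + 61.0 y = 1371.86
-335.2 x + 23.8 y = -27306.54
Solving the 2×2 system: x ≈ 85.0, y ≈ 49.8 km.
Check against S05 (with the unrounded x, y): √((x − 92.8)²+(y − 82.7)²) = 33.81 ≈ 33.81 km. ✓

x ≈ 85.0 km, y ≈ 49.8 km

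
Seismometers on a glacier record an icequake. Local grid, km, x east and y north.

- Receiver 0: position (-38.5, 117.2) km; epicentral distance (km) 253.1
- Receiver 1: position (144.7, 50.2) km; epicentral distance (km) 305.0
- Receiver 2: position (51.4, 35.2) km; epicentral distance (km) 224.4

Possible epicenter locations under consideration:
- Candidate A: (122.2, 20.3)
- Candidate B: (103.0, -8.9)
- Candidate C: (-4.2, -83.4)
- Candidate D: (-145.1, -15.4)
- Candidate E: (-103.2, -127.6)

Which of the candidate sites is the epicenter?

Candidate E

For each candidate, compare |candidate − station| to the reported distance:
Candidate A: residuals Receiver 0 65.4, Receiver 1 267.6, Receiver 2 152.0 → max 267.6 km
Candidate B: residuals Receiver 0 63.6, Receiver 1 232.7, Receiver 2 156.5 → max 232.7 km
Candidate C: residuals Receiver 0 49.6, Receiver 1 104.9, Receiver 2 93.4 → max 104.9 km
Candidate D: residuals Receiver 0 83.0, Receiver 1 7.9, Receiver 2 21.5 → max 83.0 km
Candidate E: residuals Receiver 0 0.1, Receiver 1 0.1, Receiver 2 0.1 → max 0.1 km
Only Candidate E has all residuals ≈ 0.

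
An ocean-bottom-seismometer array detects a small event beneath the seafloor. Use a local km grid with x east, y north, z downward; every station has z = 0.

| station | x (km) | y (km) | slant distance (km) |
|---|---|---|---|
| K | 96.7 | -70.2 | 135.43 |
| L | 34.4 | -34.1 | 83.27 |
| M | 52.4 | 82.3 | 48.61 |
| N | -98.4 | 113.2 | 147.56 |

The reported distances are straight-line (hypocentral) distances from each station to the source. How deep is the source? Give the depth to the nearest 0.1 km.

Each station gives a sphere (x−x_i)² + (y−y_i)² + z² = d_i² (stations at z=0).
Subtracting the K sphere from L and M: z² cancels, leaving linear equations in x and y:
-124.6 x + 72.2 y = -525.37
-88.6 x + 305.0 y = 11218.47
Solving: x ≈ 30.697, y ≈ 45.699 km (keep extra digits for the depth step; rounded: 30.7, 45.7).
Then from the K sphere: z² = 135.43² − (x − 96.7)² − (y + 70.2)² with x = 30.697, y = 45.699, so z ≈ 23.501 ≈ 23.5 km.
Check against N (with the unrounded solution): distance 147.56 ≈ 147.56 km. ✓

depth ≈ 23.5 km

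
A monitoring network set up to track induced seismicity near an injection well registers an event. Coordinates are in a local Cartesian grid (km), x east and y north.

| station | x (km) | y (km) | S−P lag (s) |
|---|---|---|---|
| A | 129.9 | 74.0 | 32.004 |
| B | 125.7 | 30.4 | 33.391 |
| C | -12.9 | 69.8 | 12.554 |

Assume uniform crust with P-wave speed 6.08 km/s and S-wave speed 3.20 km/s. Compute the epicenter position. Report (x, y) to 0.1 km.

x ≈ -81.4 km, y ≈ 119.8 km

Distance from S−P lag: d = Δt · v_P v_S / (v_P − v_S) = Δt · (6.08·3.20)/(6.08−3.20) ≈ 6.7556·Δt.
So d_A = 216.20, d_B = 225.57, d_C = 84.81 km.
Circle about each station: (x − 129.9)² + (y − 74.0)² = 216.20²; (x − 125.7)² + (y − 30.4)² = 225.57²; (x + 12.9)² + (y − 69.8)² = 84.81².
Subtracting pairs of circle equations eliminates x²+y² and gives linear equations (the radical axes):
-8.4 x − 87.2 y = -9764.74
-285.6 x − 8.4 y = 22238.14
Solving the 2×2 system: x ≈ -81.4, y ≈ 119.8 km.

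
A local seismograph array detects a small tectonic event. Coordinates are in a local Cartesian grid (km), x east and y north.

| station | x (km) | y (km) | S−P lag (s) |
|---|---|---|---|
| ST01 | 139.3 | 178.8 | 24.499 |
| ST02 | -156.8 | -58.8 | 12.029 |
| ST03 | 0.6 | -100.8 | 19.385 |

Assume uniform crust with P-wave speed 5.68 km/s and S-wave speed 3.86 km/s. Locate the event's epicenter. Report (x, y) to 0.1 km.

(-140.6, 85.2)

Distance from S−P lag: d = Δt · v_P v_S / (v_P − v_S) = Δt · (5.68·3.86)/(5.68−3.86) ≈ 12.0466·Δt.
So d_ST01 = 295.13, d_ST02 = 144.91, d_ST03 = 233.52 km.
Circle about each station: (x − 139.3)² + (y − 178.8)² = 295.13²; (x + 156.8)² + (y + 58.8)² = 144.91²; (x − 0.6)² + (y + 100.8)² = 233.52².
Subtracting pairs of circle equations eliminates x²+y² and gives linear equations (the radical axes):
-592.2 x − 475.2 y = 42772.56
-277.4 x − 559.2 y = -8642.80
Solving the 2×2 system: x ≈ -140.6, y ≈ 85.2 km.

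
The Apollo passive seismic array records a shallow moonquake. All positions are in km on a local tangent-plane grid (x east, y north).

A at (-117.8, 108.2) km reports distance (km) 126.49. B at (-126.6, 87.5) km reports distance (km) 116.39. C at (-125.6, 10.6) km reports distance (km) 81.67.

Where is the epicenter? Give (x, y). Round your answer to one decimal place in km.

Circle about each station: (x + 117.8)² + (y − 108.2)² = 126.49²; (x + 126.6)² + (y − 87.5)² = 116.39²; (x + 125.6)² + (y − 10.6)² = 81.67².
Subtracting the A equation from the B and C equations removes the quadratic terms:
-17.6 x − 41.4 y = 552.82
-15.6 x − 195.2 y = -366.63
Solving the 2×2 system: x ≈ -44.1, y ≈ 5.4 km.
Check against A (with the unrounded x, y): √((x + 117.8)²+(y − 108.2)²) = 126.47 ≈ 126.49 km. ✓

(-44.1, 5.4)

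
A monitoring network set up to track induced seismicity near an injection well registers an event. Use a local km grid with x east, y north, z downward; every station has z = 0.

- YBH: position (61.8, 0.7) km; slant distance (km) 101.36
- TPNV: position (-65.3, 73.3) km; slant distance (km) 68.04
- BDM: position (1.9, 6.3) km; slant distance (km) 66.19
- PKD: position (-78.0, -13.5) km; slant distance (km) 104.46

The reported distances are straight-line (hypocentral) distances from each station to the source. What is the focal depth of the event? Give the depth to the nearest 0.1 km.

z ≈ 39.6 km

Each station gives a sphere (x−x_i)² + (y−y_i)² + z² = d_i² (stations at z=0).
Subtracting the YBH sphere from TPNV and BDM: z² cancels, leaving linear equations in x and y:
-254.2 x + 145.2 y = 11461.66
-119.8 x + 11.2 y = 2116.30
Solving: x ≈ -12.298, y ≈ 57.406 km (keep extra digits for the depth step; rounded: -12.3, 57.4).
Then from the YBH sphere: z² = 101.36² − (x − 61.8)² − (y − 0.7)² with x = -12.298, y = 57.406, so z ≈ 39.595 ≈ 39.6 km.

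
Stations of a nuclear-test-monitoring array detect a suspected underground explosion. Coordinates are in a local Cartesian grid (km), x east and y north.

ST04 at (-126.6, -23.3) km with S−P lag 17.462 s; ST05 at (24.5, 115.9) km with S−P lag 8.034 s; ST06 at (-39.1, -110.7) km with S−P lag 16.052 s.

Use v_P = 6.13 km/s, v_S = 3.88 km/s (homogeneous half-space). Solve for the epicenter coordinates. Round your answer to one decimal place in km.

Distance from S−P lag: d = Δt · v_P v_S / (v_P − v_S) = Δt · (6.13·3.88)/(6.13−3.88) ≈ 10.5708·Δt.
So d_ST04 = 184.59, d_ST05 = 84.93, d_ST06 = 169.68 km.
Circle about each station: (x + 126.6)² + (y + 23.3)² = 184.59²; (x − 24.5)² + (y − 115.9)² = 84.93²; (x + 39.1)² + (y + 110.7)² = 169.68².
Subtracting the ST04 equation from the ST05 and ST06 equations removes the quadratic terms:
302.2 x + 278.4 y = 24322.97
175.0 x − 174.8 y = 2495.02
Solving the 2×2 system: x ≈ 48.7, y ≈ 34.5 km.

x ≈ 48.7 km, y ≈ 34.5 km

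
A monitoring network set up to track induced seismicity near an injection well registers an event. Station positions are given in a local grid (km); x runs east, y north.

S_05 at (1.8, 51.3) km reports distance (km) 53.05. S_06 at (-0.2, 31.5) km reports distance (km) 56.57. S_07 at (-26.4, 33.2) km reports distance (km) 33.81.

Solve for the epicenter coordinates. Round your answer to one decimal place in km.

(-51.0, 56.4)

Circle about each station: (x − 1.8)² + (y − 51.3)² = 53.05²; (x + 0.2)² + (y − 31.5)² = 56.57²; (x + 26.4)² + (y − 33.2)² = 33.81².
Subtracting the S_05 equation from the S_06 and S_07 equations removes the quadratic terms:
-4.0 x − 39.6 y = -2028.50
-56.4 x − 36.2 y = 835.46
Solving the 2×2 system: x ≈ -51.0, y ≈ 56.4 km.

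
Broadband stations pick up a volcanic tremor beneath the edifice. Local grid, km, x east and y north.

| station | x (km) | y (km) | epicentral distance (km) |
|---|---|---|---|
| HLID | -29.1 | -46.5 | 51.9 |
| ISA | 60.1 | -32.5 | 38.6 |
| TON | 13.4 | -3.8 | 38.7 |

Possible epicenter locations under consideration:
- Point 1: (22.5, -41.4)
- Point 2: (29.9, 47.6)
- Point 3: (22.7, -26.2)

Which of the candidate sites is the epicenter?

Point 1

For each candidate, compare |candidate − station| to the reported distance:
Point 1: residuals HLID 0.0, ISA 0.0, TON 0.0 → max 0.0 km
Point 2: residuals HLID 59.2, ISA 47.0, TON 15.3 → max 59.2 km
Point 3: residuals HLID 3.7, ISA 0.7, TON 14.4 → max 14.4 km
Only Point 1 has all residuals ≈ 0.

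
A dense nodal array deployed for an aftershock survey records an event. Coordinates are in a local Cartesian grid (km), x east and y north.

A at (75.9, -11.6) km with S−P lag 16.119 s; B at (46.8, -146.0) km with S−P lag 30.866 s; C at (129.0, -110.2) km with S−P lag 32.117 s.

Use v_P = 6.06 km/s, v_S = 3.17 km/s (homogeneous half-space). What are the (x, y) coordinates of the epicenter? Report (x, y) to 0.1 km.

x ≈ -11.2 km, y ≈ 50.8 km

Distance from S−P lag: d = Δt · v_P v_S / (v_P − v_S) = Δt · (6.06·3.17)/(6.06−3.17) ≈ 6.6471·Δt.
So d_A = 107.15, d_B = 205.17, d_C = 213.49 km.
Circle about each station: (x − 75.9)² + (y + 11.6)² = 107.15²; (x − 46.8)² + (y + 146.0)² = 205.17²; (x − 129.0)² + (y + 110.2)² = 213.49².
Subtracting the A equation from the B and C equations removes the quadratic terms:
-58.2 x − 268.8 y = -13002.74
106.2 x − 197.2 y = -11207.19
Solving the 2×2 system: x ≈ -11.2, y ≈ 50.8 km.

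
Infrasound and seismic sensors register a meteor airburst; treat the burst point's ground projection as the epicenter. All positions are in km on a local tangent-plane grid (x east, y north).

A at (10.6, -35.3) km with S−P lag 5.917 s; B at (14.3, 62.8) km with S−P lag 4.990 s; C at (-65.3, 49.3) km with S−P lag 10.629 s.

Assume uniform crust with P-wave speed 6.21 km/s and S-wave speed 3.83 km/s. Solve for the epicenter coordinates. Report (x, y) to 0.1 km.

Distance from S−P lag: d = Δt · v_P v_S / (v_P − v_S) = Δt · (6.21·3.83)/(6.21−3.83) ≈ 9.9934·Δt.
So d_A = 59.13, d_B = 49.87, d_C = 106.22 km.
Circle about each station: (x − 10.6)² + (y + 35.3)² = 59.13²; (x − 14.3)² + (y − 62.8)² = 49.87²; (x + 65.3)² + (y − 49.3)² = 106.22².
Subtracting the A equation from the B and C equations removes the quadratic terms:
7.4 x + 196.2 y = 3799.22
-151.8 x + 169.2 y = -2450.20
Solving the 2×2 system: x ≈ 36.2, y ≈ 18.0 km.

(36.2, 18.0)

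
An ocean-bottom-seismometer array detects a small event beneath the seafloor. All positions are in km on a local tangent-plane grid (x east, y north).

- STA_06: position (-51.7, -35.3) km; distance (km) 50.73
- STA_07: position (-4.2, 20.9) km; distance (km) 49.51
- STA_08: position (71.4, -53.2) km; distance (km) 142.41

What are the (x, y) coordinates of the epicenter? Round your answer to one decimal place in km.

-53.4 km east, 15.4 km north

Circle about each station: (x + 51.7)² + (y + 35.3)² = 50.73²; (x + 4.2)² + (y − 20.9)² = 49.51²; (x − 71.4)² + (y + 53.2)² = 142.41².
Subtracting pairs of circle equations eliminates x²+y² and gives linear equations (the radical axes):
95.0 x + 112.4 y = -3342.24
246.2 x − 35.8 y = -13697.86
Solving the 2×2 system: x ≈ -53.4, y ≈ 15.4 km.
Check against STA_06 (with the unrounded x, y): √((x + 51.7)²+(y + 35.3)²) = 50.73 ≈ 50.73 km. ✓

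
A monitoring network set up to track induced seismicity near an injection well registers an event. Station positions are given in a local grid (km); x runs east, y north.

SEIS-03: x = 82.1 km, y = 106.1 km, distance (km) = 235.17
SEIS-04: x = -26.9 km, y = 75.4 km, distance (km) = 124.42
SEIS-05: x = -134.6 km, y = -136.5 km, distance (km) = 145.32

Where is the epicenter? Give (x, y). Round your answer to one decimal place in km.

Circle about each station: (x − 82.1)² + (y − 106.1)² = 235.17²; (x + 26.9)² + (y − 75.4)² = 124.42²; (x + 134.6)² + (y + 136.5)² = 145.32².
Subtracting the SEIS-03 equation from the SEIS-04 and SEIS-05 equations removes the quadratic terms:
-218.0 x − 61.4 y = 28235.74
-433.4 x − 485.2 y = 52938.82
Solving the 2×2 system: x ≈ -132.0, y ≈ 8.8 km.
Check against SEIS-03 (with the unrounded x, y): √((x − 82.1)²+(y − 106.1)²) = 235.17 ≈ 235.17 km. ✓

x ≈ -132.0 km, y ≈ 8.8 km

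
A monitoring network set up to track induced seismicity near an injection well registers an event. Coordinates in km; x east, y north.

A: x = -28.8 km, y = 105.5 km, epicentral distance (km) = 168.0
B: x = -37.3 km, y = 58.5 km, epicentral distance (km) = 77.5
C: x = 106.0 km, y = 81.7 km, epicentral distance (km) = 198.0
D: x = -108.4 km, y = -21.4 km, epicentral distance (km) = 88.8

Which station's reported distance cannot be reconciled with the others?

Solve using three stations at a time. Using A, C, D (subtract circle equations pairwise → linear system) gives (x, y) ≈ (-29.7, -62.5).
Distances from that point to each station vs reported:
  A: calculated 168.0 vs reported 168.0 → residual 0.0 km
  B: calculated 121.2 vs reported 77.5 → residual 43.7 km
  C: calculated 198.0 vs reported 198.0 → residual 0.0 km
  D: calculated 88.8 vs reported 88.8 → residual 0.0 km
A, C, D are mutually consistent (residuals ≈ 0); B is off by 43.7 km.

B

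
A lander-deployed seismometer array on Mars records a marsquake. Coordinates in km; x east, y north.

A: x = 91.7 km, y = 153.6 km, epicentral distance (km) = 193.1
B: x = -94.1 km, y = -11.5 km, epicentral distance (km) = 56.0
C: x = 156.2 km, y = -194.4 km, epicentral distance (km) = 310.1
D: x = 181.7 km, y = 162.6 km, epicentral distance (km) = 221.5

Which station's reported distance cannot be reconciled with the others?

D

Solve using three stations at a time. Using A, B, C (subtract circle equations pairwise → linear system) gives (x, y) ≈ (-57.2, 30.6).
Distances from that point to each station vs reported:
  A: calculated 193.1 vs reported 193.1 → residual 0.0 km
  B: calculated 56.0 vs reported 56.0 → residual 0.0 km
  C: calculated 310.1 vs reported 310.1 → residual 0.0 km
  D: calculated 272.9 vs reported 221.5 → residual 51.4 km
A, B, C are mutually consistent (residuals ≈ 0); D is off by 51.4 km.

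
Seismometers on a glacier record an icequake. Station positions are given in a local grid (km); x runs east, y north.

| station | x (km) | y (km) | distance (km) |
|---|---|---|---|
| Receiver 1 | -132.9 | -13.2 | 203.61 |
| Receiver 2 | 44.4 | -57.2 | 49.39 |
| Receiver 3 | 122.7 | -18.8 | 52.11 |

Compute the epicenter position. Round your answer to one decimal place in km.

Circle about each station: (x + 132.9)² + (y + 13.2)² = 203.61²; (x − 44.4)² + (y + 57.2)² = 49.39²; (x − 122.7)² + (y + 18.8)² = 52.11².
Subtracting the Receiver 1 equation from the Receiver 2 and Receiver 3 equations removes the quadratic terms:
354.6 x − 88.0 y = 26424.21
511.2 x − 11.2 y = 36313.66
Solving the 2×2 system: x ≈ 70.7, y ≈ -15.4 km.

(70.7, -15.4)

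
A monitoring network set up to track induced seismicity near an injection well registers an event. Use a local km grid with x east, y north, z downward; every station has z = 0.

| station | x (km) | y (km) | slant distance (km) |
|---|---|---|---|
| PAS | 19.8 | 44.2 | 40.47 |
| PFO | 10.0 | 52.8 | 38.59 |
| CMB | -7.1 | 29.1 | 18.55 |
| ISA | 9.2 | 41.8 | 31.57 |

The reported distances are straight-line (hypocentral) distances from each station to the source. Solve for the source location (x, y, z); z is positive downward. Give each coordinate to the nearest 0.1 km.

Each station gives a sphere (x−x_i)² + (y−y_i)² + z² = d_i² (stations at z=0).
Subtracting the PAS sphere from PFO and CMB: z² cancels, leaving linear equations in x and y:
-19.6 x + 17.2 y = 690.79
-53.8 x − 30.2 y = -154.74
Solving: x ≈ -11.995, y ≈ 26.493 km (keep extra digits for the depth step; rounded: -12.0, 26.5).
Then from the PAS sphere: z² = 40.47² − (x − 19.8)² − (y − 44.2)² with x = -11.995, y = 26.493, so z ≈ 17.702 ≈ 17.7 km.

(-12.0, 26.5, 17.7)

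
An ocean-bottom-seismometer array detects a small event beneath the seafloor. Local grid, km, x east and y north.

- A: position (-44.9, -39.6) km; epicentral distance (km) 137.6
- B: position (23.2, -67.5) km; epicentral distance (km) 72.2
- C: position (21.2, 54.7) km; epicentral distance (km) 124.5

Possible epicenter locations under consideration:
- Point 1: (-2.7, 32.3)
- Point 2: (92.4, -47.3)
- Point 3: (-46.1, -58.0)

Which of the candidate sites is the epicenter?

Point 2

For each candidate, compare |candidate − station| to the reported distance:
Point 1: residuals A 54.2, B 30.9, C 91.7 → max 91.7 km
Point 2: residuals A 0.1, B 0.1, C 0.1 → max 0.1 km
Point 3: residuals A 119.2, B 2.3, C 6.8 → max 119.2 km
Only Point 2 has all residuals ≈ 0.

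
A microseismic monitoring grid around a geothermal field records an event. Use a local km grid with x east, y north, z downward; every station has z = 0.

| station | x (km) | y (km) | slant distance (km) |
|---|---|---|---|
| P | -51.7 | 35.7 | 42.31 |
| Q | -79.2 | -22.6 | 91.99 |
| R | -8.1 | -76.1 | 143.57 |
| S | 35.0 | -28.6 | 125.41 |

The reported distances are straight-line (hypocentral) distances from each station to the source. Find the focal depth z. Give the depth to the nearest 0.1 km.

depth ≈ 36.9 km

Each station gives a sphere (x−x_i)² + (y−y_i)² + z² = d_i² (stations at z=0).
Subtracting the P sphere from Q and R: z² cancels, leaving linear equations in x and y:
-55.0 x − 116.6 y = -3836.00
87.2 x − 223.6 y = -16912.77
Solving: x ≈ -49.600, y ≈ 56.295 km (keep extra digits for the depth step; rounded: -49.6, 56.3).
Then from the P sphere: z² = 42.31² − (x + 51.7)² − (y − 35.7)² with x = -49.600, y = 56.295, so z ≈ 36.899 ≈ 36.9 km.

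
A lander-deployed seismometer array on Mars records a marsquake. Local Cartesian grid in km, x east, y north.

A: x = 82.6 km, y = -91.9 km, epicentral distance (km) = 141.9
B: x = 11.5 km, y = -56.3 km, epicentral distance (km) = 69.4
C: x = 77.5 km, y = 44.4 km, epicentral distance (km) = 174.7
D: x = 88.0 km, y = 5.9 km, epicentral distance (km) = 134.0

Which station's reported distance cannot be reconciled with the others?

D

Solve using three stations at a time. Using A, B, C (subtract circle equations pairwise → linear system) gives (x, y) ≈ (-57.1, -67.0).
Distances from that point to each station vs reported:
  A: calculated 141.9 vs reported 141.9 → residual 0.0 km
  B: calculated 69.4 vs reported 69.4 → residual 0.0 km
  C: calculated 174.7 vs reported 174.7 → residual 0.0 km
  D: calculated 162.4 vs reported 134.0 → residual 28.4 km
A, B, C are mutually consistent (residuals ≈ 0); D is off by 28.4 km.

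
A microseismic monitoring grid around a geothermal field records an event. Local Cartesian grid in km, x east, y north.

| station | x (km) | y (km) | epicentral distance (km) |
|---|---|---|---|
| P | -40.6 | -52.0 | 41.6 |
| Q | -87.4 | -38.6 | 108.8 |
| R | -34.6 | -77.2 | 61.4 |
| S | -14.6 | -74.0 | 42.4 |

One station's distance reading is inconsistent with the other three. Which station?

Solve using three stations at a time. Using Q, R, S (subtract circle equations pairwise → linear system) gives (x, y) ≈ (20.7, -50.6).
Distances from that point to each station vs reported:
  P: calculated 61.3 vs reported 41.6 → residual 19.7 km
  Q: calculated 108.8 vs reported 108.8 → residual 0.0 km
  R: calculated 61.4 vs reported 61.4 → residual 0.0 km
  S: calculated 42.3 vs reported 42.4 → residual 0.1 km
Q, R, S are mutually consistent (residuals ≈ 0); P is off by 19.7 km.

P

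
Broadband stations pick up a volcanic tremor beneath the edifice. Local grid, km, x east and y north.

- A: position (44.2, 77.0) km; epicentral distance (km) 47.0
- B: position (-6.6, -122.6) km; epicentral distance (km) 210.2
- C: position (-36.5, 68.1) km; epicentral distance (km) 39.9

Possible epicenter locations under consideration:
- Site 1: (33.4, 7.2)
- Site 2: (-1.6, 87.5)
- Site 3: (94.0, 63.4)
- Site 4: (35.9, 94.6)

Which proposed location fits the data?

Site 2

For each candidate, compare |candidate − station| to the reported distance:
Site 1: residuals A 23.6, B 74.4, C 52.8 → max 74.4 km
Site 2: residuals A 0.0, B 0.0, C 0.0 → max 0.0 km
Site 3: residuals A 4.6, B 1.3, C 90.7 → max 90.7 km
Site 4: residuals A 27.5, B 11.1, C 37.2 → max 37.2 km
Only Site 2 has all residuals ≈ 0.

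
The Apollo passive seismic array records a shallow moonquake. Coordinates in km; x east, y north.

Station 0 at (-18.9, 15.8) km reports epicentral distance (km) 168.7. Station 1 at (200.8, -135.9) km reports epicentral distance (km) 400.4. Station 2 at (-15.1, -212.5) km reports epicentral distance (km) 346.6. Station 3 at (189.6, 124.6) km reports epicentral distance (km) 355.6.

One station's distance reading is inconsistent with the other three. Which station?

Station 1

Solve using three stations at a time. Using Station 0, Station 2, Station 3 (subtract circle equations pairwise → linear system) gives (x, y) ≈ (-165.2, 100.0).
Distances from that point to each station vs reported:
  Station 0: calculated 168.7 vs reported 168.7 → residual 0.0 km
  Station 1: calculated 435.4 vs reported 400.4 → residual 35.0 km
  Station 2: calculated 346.6 vs reported 346.6 → residual 0.0 km
  Station 3: calculated 355.6 vs reported 355.6 → residual 0.0 km
Station 0, Station 2, Station 3 are mutually consistent (residuals ≈ 0); Station 1 is off by 35.0 km.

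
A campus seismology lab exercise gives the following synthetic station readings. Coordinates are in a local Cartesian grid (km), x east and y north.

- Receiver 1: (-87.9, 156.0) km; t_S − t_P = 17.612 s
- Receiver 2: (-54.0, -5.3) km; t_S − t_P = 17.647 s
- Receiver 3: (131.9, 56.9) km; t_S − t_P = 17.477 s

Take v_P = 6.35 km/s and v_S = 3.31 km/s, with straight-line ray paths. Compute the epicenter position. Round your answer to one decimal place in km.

Distance from S−P lag: d = Δt · v_P v_S / (v_P − v_S) = Δt · (6.35·3.31)/(6.35−3.31) ≈ 6.9140·Δt.
So d_Receiver 1 = 121.77, d_Receiver 2 = 122.01, d_Receiver 3 = 120.84 km.
Circle about each station: (x + 87.9)² + (y − 156.0)² = 121.77²; (x + 54.0)² + (y + 5.3)² = 122.01²; (x − 131.9)² + (y − 56.9)² = 120.84².
Subtracting the Receiver 1 equation from the Receiver 2 and Receiver 3 equations removes the quadratic terms:
67.8 x − 322.6 y = -29176.83
439.6 x − 198.2 y = -11201.56
Solving the 2×2 system: x ≈ 16.9, y ≈ 94.0 km.

16.9 km east, 94.0 km north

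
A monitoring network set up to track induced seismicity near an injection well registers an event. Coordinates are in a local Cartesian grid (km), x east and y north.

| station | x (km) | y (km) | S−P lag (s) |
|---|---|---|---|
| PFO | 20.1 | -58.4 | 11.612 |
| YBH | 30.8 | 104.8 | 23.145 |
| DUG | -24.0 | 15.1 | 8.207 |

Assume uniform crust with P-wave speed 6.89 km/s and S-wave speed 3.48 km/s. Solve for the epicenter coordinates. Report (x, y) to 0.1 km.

Distance from S−P lag: d = Δt · v_P v_S / (v_P − v_S) = Δt · (6.89·3.48)/(6.89−3.48) ≈ 7.0314·Δt.
So d_PFO = 81.65, d_YBH = 162.74, d_DUG = 57.71 km.
Circle about each station: (x − 20.1)² + (y + 58.4)² = 81.65²; (x − 30.8)² + (y − 104.8)² = 162.74²; (x + 24.0)² + (y − 15.1)² = 57.71².
Subtracting the PFO equation from the YBH and DUG equations removes the quadratic terms:
21.4 x + 326.4 y = -11700.48
-88.2 x + 147.0 y = 325.72
Solving the 2×2 system: x ≈ -57.2, y ≈ -32.1 km.
Check against PFO (with the unrounded x, y): √((x − 20.1)²+(y + 58.4)²) = 81.64 ≈ 81.65 km. ✓

(-57.2, -32.1)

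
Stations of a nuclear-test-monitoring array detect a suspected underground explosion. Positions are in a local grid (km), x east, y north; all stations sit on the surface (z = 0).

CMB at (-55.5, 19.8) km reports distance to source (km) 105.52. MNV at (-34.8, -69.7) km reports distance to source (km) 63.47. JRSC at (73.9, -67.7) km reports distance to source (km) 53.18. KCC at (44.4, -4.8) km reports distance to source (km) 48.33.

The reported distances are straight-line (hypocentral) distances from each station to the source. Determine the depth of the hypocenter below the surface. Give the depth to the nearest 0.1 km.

Each station gives a sphere (x−x_i)² + (y−y_i)² + z² = d_i² (stations at z=0).
Subtracting the CMB sphere from MNV and JRSC: z² cancels, leaving linear equations in x and y:
41.4 x − 179.0 y = 9702.87
258.8 x − 175.0 y = 14878.57
Solving: x ≈ 24.700, y ≈ -48.493 km (keep extra digits for the depth step; rounded: 24.7, -48.5).
Then from the CMB sphere: z² = 105.52² − (x + 55.5)² − (y − 19.8)² with x = 24.700, y = -48.493, so z ≈ 6.205 ≈ 6.2 km.

z ≈ 6.2 km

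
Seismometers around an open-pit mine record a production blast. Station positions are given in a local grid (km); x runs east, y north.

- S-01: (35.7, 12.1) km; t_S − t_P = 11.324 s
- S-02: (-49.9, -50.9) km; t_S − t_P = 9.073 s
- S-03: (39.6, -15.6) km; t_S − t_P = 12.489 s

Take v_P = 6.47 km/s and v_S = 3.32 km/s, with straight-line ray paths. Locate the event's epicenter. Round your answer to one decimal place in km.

Distance from S−P lag: d = Δt · v_P v_S / (v_P − v_S) = Δt · (6.47·3.32)/(6.47−3.32) ≈ 6.8192·Δt.
So d_S-01 = 77.22, d_S-02 = 61.87, d_S-03 = 85.16 km.
Circle about each station: (x − 35.7)² + (y − 12.1)² = 77.22²; (x + 49.9)² + (y + 50.9)² = 61.87²; (x − 39.6)² + (y + 15.6)² = 85.16².
Subtracting the S-01 equation from the S-02 and S-03 equations removes the quadratic terms:
-171.2 x − 126.0 y = 5794.95
7.8 x − 55.4 y = -898.68
Solving the 2×2 system: x ≈ -41.5, y ≈ 10.4 km.
Check against S-01 (with the unrounded x, y): √((x − 35.7)²+(y − 12.1)²) = 77.21 ≈ 77.22 km. ✓

-41.5 km east, 10.4 km north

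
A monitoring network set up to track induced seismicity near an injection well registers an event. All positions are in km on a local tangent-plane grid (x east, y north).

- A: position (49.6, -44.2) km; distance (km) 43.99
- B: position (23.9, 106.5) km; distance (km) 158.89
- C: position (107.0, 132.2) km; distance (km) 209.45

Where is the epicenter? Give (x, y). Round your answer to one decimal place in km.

Circle about each station: (x − 49.6)² + (y + 44.2)² = 43.99²; (x − 23.9)² + (y − 106.5)² = 158.89²; (x − 107.0)² + (y − 132.2)² = 209.45².
Subtracting the A equation from the B and C equations removes the quadratic terms:
-51.4 x + 301.4 y = -15811.25
114.8 x + 352.8 y = -17422.14
Solving the 2×2 system: x ≈ 6.2, y ≈ -51.4 km.
Check against A (with the unrounded x, y): √((x − 49.6)²+(y + 44.2)²) = 43.99 ≈ 43.99 km. ✓

(6.2, -51.4)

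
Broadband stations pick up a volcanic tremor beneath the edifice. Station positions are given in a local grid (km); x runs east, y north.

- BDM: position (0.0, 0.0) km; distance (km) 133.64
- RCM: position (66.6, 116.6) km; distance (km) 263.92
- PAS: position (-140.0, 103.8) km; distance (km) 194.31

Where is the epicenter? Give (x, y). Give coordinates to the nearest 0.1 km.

Circle about each station: x² + y² = 133.64²; (x − 66.6)² + (y − 116.6)² = 263.92²; (x + 140.0)² + (y − 103.8)² = 194.31².
Subtracting pairs of circle equations eliminates x²+y² and gives linear equations (the radical axes):
133.2 x + 233.2 y = -33763.00
-280.0 x + 207.6 y = 10477.71
Solving the 2×2 system: x ≈ -101.7, y ≈ -86.7 km.

-101.7 km east, -86.7 km north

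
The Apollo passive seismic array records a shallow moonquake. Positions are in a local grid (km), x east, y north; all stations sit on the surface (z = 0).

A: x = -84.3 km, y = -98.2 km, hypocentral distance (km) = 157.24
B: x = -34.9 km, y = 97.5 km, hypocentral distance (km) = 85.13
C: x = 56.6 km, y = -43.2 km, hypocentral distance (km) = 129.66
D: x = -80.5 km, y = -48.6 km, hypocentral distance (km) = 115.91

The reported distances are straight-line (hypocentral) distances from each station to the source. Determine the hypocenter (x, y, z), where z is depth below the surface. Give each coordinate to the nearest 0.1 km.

(-27.5, 36.2, 58.6)

Each station gives a sphere (x−x_i)² + (y−y_i)² + z² = d_i² (stations at z=0).
Subtracting the A sphere from B and C: z² cancels, leaving linear equations in x and y:
98.8 x + 391.4 y = 11451.83
281.8 x + 110.0 y = -3767.23
Solving: x ≈ -27.499, y ≈ 36.200 km (keep extra digits for the depth step; rounded: -27.5, 36.2).
Then from the A sphere: z² = 157.24² − (x + 84.3)² − (y + 98.2)² with x = -27.499, y = 36.200, so z ≈ 58.606 ≈ 58.6 km.
Check against D (with the unrounded solution): distance 115.91 ≈ 115.91 km. ✓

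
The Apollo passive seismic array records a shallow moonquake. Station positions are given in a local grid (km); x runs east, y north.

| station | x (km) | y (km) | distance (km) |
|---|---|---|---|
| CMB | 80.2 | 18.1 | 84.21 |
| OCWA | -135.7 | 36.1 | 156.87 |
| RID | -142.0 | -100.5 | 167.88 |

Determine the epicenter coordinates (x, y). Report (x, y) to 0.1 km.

Circle about each station: (x − 80.2)² + (y − 18.1)² = 84.21²; (x + 135.7)² + (y − 36.1)² = 156.87²; (x + 142.0)² + (y + 100.5)² = 167.88².
Subtracting pairs of circle equations eliminates x²+y² and gives linear equations (the radical axes):
-431.8 x + 36.0 y = -4558.82
-444.4 x − 237.2 y = 2412.23
Solving the 2×2 system: x ≈ 8.4, y ≈ -25.9 km.

x ≈ 8.4 km, y ≈ -25.9 km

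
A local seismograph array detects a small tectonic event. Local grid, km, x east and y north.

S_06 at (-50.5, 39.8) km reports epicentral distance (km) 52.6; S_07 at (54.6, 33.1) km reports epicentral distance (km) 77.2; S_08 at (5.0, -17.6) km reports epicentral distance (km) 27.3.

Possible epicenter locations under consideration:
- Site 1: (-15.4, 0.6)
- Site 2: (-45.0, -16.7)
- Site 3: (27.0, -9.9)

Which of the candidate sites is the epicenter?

For each candidate, compare |candidate − station| to the reported distance:
Site 1: residuals S_06 0.0, S_07 0.0, S_08 0.0 → max 0.0 km
Site 2: residuals S_06 4.2, S_07 34.2, S_08 22.7 → max 34.2 km
Site 3: residuals S_06 39.5, S_07 26.1, S_08 4.0 → max 39.5 km
Only Site 1 has all residuals ≈ 0.

Site 1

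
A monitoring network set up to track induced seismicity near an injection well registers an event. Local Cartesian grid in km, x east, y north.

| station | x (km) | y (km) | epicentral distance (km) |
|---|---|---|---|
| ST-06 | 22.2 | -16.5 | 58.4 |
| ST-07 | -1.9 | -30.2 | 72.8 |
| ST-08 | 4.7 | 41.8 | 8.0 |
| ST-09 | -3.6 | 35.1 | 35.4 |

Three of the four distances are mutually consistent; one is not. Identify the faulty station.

ST-09

Solve using three stations at a time. Using ST-06, ST-07, ST-08 (subtract circle equations pairwise → linear system) gives (x, y) ≈ (12.7, 41.1).
Distances from that point to each station vs reported:
  ST-06: calculated 58.4 vs reported 58.4 → residual 0.0 km
  ST-07: calculated 72.8 vs reported 72.8 → residual 0.0 km
  ST-08: calculated 8.0 vs reported 8.0 → residual 0.0 km
  ST-09: calculated 17.4 vs reported 35.4 → residual 18.0 km
ST-06, ST-07, ST-08 are mutually consistent (residuals ≈ 0); ST-09 is off by 18.0 km.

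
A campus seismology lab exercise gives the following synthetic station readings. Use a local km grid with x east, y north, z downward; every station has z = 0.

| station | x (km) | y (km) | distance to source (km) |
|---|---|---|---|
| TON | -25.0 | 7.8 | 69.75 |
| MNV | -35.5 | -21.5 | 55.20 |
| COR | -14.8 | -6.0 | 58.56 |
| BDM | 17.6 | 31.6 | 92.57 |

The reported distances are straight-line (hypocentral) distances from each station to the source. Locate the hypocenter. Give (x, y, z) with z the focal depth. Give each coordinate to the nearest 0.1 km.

Each station gives a sphere (x−x_i)² + (y−y_i)² + z² = d_i² (stations at z=0).
Subtracting the TON sphere from MNV and COR: z² cancels, leaving linear equations in x and y:
-21.0 x − 58.6 y = 2854.68
20.4 x − 27.6 y = 1004.99
Solving: x ≈ -11.209, y ≈ -44.698 km (keep extra digits for the depth step; rounded: -11.2, -44.7).
Then from the TON sphere: z² = 69.75² − (x + 25.0)² − (y − 7.8)² with x = -11.209, y = -44.698, so z ≈ 43.804 ≈ 43.8 km.

x ≈ -11.2 km, y ≈ -44.7 km, depth ≈ 43.8 km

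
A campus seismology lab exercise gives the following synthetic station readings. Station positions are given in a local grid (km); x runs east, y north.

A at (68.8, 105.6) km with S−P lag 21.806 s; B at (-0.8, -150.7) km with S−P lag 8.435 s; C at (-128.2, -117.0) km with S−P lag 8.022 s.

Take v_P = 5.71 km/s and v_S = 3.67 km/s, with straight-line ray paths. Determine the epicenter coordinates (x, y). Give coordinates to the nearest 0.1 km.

-53.6 km east, -82.0 km north

Distance from S−P lag: d = Δt · v_P v_S / (v_P − v_S) = Δt · (5.71·3.67)/(5.71−3.67) ≈ 10.2724·Δt.
So d_A = 224.00, d_B = 86.65, d_C = 82.41 km.
Circle about each station: (x − 68.8)² + (y − 105.6)² = 224.00²; (x + 0.8)² + (y + 150.7)² = 86.65²; (x + 128.2)² + (y + 117.0)² = 82.41².
Subtracting pairs of circle equations eliminates x²+y² and gives linear equations (the radical axes):
-139.2 x − 512.6 y = 49494.11
-394.0 x − 445.2 y = 57624.03
Solving the 2×2 system: x ≈ -53.6, y ≈ -82.0 km.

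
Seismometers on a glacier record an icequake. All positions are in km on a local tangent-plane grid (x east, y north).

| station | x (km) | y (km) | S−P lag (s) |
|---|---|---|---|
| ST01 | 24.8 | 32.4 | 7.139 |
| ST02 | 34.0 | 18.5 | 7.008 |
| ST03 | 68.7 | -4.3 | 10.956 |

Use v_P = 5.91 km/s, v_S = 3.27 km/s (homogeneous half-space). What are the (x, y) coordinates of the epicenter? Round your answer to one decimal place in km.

(-11.5, -5.2)

Distance from S−P lag: d = Δt · v_P v_S / (v_P − v_S) = Δt · (5.91·3.27)/(5.91−3.27) ≈ 7.3203·Δt.
So d_ST01 = 52.26, d_ST02 = 51.30, d_ST03 = 80.20 km.
Circle about each station: (x − 24.8)² + (y − 32.4)² = 52.26²; (x − 34.0)² + (y − 18.5)² = 51.30²; (x − 68.7)² + (y + 4.3)² = 80.20².
Subtracting the ST01 equation from the ST02 and ST03 equations removes the quadratic terms:
18.4 x − 27.8 y = -67.13
87.8 x − 73.4 y = -627.55
Solving the 2×2 system: x ≈ -11.5, y ≈ -5.2 km.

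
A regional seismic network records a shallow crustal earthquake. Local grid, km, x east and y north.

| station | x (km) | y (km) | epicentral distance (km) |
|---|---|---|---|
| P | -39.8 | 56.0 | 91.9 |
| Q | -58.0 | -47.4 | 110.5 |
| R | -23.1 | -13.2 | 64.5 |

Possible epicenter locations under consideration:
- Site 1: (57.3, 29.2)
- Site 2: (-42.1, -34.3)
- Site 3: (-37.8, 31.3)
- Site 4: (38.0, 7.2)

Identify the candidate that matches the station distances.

For each candidate, compare |candidate − station| to the reported distance:
Site 1: residuals P 8.8, Q 27.9, R 26.4 → max 27.9 km
Site 2: residuals P 1.6, Q 89.9, R 36.1 → max 89.9 km
Site 3: residuals P 67.1, Q 29.2, R 17.6 → max 67.1 km
Site 4: residuals P 0.1, Q 0.1, R 0.1 → max 0.1 km
Only Site 4 has all residuals ≈ 0.

Site 4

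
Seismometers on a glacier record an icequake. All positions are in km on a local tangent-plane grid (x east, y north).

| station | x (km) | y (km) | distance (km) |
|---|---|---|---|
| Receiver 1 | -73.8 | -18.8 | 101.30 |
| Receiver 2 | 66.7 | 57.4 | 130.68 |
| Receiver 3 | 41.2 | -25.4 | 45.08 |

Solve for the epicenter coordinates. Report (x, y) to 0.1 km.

x ≈ 17.1 km, y ≈ -63.5 km

Circle about each station: (x + 73.8)² + (y + 18.8)² = 101.30²; (x − 66.7)² + (y − 57.4)² = 130.68²; (x − 41.2)² + (y + 25.4)² = 45.08².
Subtracting the Receiver 1 equation from the Receiver 2 and Receiver 3 equations removes the quadratic terms:
281.0 x + 152.4 y = -4871.80
230.0 x − 13.2 y = 4772.20
Solving the 2×2 system: x ≈ 17.1, y ≈ -63.5 km.
Check against Receiver 1 (with the unrounded x, y): √((x + 73.8)²+(y + 18.8)²) = 101.30 ≈ 101.30 km. ✓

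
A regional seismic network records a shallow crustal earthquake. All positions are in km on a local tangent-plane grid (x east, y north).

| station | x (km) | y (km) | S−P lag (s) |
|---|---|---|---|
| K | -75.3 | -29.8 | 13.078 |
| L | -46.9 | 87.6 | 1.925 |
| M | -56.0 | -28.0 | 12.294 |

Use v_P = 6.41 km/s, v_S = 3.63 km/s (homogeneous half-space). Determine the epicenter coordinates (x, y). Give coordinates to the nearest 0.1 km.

x ≈ -39.1 km, y ≈ 73.5 km

Distance from S−P lag: d = Δt · v_P v_S / (v_P − v_S) = Δt · (6.41·3.63)/(6.41−3.63) ≈ 8.3699·Δt.
So d_K = 109.46, d_L = 16.11, d_M = 102.90 km.
Circle about each station: (x + 75.3)² + (y + 29.8)² = 109.46²; (x + 46.9)² + (y − 87.6)² = 16.11²; (x + 56.0)² + (y + 28.0)² = 102.90².
Subtracting pairs of circle equations eliminates x²+y² and gives linear equations (the radical axes):
56.8 x + 234.8 y = 15037.20
38.6 x + 3.6 y = -1245.05
Solving the 2×2 system: x ≈ -39.1, y ≈ 73.5 km.
Check against K (with the unrounded x, y): √((x + 75.3)²+(y + 29.8)²) = 109.46 ≈ 109.46 km. ✓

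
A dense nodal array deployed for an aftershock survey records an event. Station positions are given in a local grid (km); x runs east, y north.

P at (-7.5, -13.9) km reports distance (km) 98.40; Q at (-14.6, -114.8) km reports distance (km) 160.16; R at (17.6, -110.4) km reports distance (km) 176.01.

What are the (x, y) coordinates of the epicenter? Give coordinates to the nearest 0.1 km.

Circle about each station: (x + 7.5)² + (y + 13.9)² = 98.40²; (x + 14.6)² + (y + 114.8)² = 160.16²; (x − 17.6)² + (y + 110.4)² = 176.01².
Subtracting pairs of circle equations eliminates x²+y² and gives linear equations (the radical axes):
-14.2 x − 201.8 y = -2825.93
50.2 x − 193.0 y = -9048.50
Solving the 2×2 system: x ≈ -99.5, y ≈ 21.0 km.

(-99.5, 21.0)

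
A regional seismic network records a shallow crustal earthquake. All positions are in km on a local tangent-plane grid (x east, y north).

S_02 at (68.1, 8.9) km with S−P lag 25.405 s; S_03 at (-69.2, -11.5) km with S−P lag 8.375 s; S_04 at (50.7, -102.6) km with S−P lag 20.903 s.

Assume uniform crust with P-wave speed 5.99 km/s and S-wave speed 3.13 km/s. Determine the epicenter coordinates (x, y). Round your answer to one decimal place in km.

(-81.1, -65.1)

Distance from S−P lag: d = Δt · v_P v_S / (v_P − v_S) = Δt · (5.99·3.13)/(5.99−3.13) ≈ 6.5555·Δt.
So d_S_02 = 166.54, d_S_03 = 54.90, d_S_04 = 137.03 km.
Circle about each station: (x − 68.1)² + (y − 8.9)² = 166.54²; (x + 69.2)² + (y + 11.5)² = 54.90²; (x − 50.7)² + (y + 102.6)² = 137.03².
Subtracting the S_02 equation from the S_03 and S_04 equations removes the quadratic terms:
-274.6 x − 40.8 y = 24925.63
-34.8 x − 223.0 y = 17338.78
Solving the 2×2 system: x ≈ -81.1, y ≈ -65.1 km.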